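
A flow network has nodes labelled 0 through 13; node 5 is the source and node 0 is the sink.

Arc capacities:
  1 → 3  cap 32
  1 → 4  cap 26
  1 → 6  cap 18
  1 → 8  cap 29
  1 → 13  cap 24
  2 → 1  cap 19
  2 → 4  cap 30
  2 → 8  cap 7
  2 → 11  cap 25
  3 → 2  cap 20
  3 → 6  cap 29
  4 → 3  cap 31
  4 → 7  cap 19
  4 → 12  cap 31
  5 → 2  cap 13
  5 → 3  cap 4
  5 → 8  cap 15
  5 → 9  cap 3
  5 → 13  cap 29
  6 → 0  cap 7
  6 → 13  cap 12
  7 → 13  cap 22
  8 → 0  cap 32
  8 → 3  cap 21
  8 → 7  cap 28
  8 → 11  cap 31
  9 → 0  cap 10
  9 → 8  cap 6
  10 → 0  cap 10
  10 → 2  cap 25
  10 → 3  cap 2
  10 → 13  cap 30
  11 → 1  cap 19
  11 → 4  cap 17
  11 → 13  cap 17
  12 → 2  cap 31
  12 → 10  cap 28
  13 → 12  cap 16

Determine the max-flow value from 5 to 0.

augment #1: 5→8→0 bottleneck 15, total now 15
augment #2: 5→9→0 bottleneck 3, total now 18
augment #3: 5→2→8→0 bottleneck 7, total now 25
augment #4: 5→3→6→0 bottleneck 4, total now 29
augment #5: 5→2→1→6→0 bottleneck 3, total now 32
augment #6: 5→2→1→8→0 bottleneck 3, total now 35
augment #7: 5→13→12→10→0 bottleneck 10, total now 45
augment #8: 5→13→12→2→1→8→0 bottleneck 6, total now 51

Maximum flow value: 51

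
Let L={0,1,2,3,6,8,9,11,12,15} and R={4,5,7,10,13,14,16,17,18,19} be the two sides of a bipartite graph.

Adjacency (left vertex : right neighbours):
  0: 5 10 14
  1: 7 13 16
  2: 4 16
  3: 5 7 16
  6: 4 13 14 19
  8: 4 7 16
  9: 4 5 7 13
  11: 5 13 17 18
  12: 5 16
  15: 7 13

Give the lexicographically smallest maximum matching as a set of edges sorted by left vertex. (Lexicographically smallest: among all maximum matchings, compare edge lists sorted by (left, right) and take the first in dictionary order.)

|M| = 8 (so the lex-smallest maximum matching has 8 edges)
process left vertices in ascending order; for each, take the smallest-labelled available neighbour that still permits 8 edges overall, or leave it unmatched if none does
lex-smallest matching: {0-10, 1-7, 2-4, 3-5, 6-14, 8-16, 9-13, 11-17}

Lex-smallest maximum matching: {(0,10), (1,7), (2,4), (3,5), (6,14), (8,16), (9,13), (11,17)}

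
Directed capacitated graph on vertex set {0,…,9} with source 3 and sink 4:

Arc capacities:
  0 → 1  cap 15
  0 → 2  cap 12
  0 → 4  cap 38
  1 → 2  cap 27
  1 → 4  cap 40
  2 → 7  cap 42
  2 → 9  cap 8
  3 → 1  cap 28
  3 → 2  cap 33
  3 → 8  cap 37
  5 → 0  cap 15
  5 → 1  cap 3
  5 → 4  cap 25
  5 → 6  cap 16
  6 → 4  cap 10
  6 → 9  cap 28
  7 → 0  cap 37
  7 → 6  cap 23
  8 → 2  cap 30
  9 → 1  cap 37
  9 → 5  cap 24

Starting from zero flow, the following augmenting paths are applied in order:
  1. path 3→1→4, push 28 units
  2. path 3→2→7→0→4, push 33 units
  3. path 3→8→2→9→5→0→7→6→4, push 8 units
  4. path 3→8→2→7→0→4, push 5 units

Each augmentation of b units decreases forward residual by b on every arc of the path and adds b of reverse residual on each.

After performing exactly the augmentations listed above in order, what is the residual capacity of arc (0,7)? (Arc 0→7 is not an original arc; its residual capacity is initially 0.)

Residual capacity of (0,7): 30

after path 1 (3→1→4, push 28): res(0,7)=0
after path 2 (3→2→7→0→4, push 33): res(0,7)=33
after path 3 (3→8→2→9→5→0→7→6→4, push 8): res(0,7)=25
after path 4 (3→8→2→7→0→4, push 5): res(0,7)=30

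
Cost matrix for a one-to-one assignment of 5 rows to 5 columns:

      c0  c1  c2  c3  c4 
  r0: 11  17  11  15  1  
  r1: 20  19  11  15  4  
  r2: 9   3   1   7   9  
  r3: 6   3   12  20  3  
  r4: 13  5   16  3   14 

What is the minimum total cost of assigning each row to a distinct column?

Minimum assignment cost: 22

optimal assignment: row0→col0 (cost 11), row1→col4 (cost 4), row2→col2 (cost 1), row3→col1 (cost 3), row4→col3 (cost 3)
total = 11 + 4 + 1 + 3 + 3 = 22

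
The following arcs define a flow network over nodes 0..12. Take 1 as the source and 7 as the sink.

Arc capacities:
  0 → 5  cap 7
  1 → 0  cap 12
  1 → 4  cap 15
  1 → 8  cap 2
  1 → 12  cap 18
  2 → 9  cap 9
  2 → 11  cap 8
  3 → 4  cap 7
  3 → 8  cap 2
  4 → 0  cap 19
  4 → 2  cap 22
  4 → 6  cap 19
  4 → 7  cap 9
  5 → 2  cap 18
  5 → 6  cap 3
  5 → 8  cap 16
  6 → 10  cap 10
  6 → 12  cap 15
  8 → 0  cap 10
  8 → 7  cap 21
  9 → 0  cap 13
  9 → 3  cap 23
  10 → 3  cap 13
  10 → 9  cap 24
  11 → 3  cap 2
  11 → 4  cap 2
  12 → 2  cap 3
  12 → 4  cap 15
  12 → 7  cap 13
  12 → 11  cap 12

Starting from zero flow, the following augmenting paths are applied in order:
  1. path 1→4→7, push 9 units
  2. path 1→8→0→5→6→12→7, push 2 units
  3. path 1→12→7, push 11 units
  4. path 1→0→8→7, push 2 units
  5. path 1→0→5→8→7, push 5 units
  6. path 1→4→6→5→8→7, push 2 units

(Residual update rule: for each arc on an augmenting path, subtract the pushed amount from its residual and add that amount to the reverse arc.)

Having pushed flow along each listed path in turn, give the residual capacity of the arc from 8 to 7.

after path 1 (1→4→7, push 9): res(8,7)=21
after path 2 (1→8→0→5→6→12→7, push 2): res(8,7)=21
after path 3 (1→12→7, push 11): res(8,7)=21
after path 4 (1→0→8→7, push 2): res(8,7)=19
after path 5 (1→0→5→8→7, push 5): res(8,7)=14
after path 6 (1→4→6→5→8→7, push 2): res(8,7)=12

Residual capacity of (8,7): 12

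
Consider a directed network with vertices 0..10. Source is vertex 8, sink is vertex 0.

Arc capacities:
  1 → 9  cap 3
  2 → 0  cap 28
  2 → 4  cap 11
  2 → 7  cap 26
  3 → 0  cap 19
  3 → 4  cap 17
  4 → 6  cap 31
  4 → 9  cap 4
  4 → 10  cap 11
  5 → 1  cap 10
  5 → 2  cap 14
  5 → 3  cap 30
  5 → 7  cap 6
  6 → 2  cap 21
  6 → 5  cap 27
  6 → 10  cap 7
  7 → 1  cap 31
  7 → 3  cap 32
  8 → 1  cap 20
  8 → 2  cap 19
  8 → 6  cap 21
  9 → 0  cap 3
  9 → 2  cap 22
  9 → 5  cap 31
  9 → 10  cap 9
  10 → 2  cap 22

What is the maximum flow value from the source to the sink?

Maximum flow value: 43

augment #1: 8→2→0 bottleneck 19, total now 19
augment #2: 8→1→9→0 bottleneck 3, total now 22
augment #3: 8→6→2→0 bottleneck 9, total now 31
augment #4: 8→6→5→3→0 bottleneck 12, total now 43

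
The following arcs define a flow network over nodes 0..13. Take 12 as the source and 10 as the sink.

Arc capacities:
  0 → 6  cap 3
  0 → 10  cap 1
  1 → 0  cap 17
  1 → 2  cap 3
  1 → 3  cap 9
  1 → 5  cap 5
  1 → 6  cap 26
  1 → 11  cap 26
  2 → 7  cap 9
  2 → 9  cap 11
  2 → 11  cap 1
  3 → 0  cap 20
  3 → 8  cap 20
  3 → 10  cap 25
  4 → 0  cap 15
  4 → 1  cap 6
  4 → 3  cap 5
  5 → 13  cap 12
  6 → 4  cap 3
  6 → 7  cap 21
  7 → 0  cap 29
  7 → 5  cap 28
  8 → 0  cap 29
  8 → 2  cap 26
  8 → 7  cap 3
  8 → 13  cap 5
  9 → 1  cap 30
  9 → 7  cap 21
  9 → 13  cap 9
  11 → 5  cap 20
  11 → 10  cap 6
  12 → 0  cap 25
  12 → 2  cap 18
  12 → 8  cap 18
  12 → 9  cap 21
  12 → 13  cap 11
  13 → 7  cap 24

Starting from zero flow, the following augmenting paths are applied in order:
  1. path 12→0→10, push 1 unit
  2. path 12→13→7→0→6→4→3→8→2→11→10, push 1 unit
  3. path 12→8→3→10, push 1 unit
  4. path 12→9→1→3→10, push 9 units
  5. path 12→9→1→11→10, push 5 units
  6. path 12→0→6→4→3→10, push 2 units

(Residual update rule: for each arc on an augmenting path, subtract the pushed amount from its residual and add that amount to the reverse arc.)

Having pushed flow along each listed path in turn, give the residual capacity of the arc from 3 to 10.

after path 1 (12→0→10, push 1): res(3,10)=25
after path 2 (12→13→7→0→6→4→3→8→2→11→10, push 1): res(3,10)=25
after path 3 (12→8→3→10, push 1): res(3,10)=24
after path 4 (12→9→1→3→10, push 9): res(3,10)=15
after path 5 (12→9→1→11→10, push 5): res(3,10)=15
after path 6 (12→0→6→4→3→10, push 2): res(3,10)=13

Residual capacity of (3,10): 13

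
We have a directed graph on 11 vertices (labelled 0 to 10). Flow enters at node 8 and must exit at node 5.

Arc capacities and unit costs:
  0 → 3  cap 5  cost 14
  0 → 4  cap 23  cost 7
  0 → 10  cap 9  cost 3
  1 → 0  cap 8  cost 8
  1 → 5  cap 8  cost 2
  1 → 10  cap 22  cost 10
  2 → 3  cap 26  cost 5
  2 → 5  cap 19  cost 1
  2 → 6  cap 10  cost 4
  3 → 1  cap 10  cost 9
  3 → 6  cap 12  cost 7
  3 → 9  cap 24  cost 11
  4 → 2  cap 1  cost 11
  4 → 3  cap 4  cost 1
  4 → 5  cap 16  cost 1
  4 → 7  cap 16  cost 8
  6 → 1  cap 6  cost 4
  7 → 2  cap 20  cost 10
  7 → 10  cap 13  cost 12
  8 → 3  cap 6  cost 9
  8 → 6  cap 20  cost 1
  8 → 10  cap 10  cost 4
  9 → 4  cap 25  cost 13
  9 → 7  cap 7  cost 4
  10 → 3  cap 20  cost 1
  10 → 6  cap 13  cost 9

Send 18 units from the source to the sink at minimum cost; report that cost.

shortest-cost path #1: 8→6→1→5 push 6 @ unit cost 7 (adds 42)
shortest-cost path #2: 8→10→3→1→5 push 2 @ unit cost 16 (adds 32)
shortest-cost path #3: 8→10→3→9→4→5 push 8 @ unit cost 30 (adds 240)
shortest-cost path #4: 8→3→9→4→5 push 2 @ unit cost 34 (adds 68)
total cost = 382

Minimum cost for 18 units: 382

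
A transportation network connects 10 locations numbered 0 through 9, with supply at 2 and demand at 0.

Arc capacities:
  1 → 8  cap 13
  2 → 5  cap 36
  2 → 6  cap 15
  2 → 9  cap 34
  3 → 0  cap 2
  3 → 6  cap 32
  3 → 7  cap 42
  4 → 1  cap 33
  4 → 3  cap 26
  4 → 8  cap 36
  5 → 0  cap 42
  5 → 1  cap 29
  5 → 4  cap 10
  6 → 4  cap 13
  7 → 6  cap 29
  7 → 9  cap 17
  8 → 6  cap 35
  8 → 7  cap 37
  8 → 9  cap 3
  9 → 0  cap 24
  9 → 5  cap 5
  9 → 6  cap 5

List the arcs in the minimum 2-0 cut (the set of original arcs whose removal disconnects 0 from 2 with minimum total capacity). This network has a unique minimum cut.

Min-cut arcs: {(2,5), (3,0), (9,0), (9,5)} (total capacity 67)

augment #1: 2→5→0 push 36
augment #2: 2→9→0 push 24
augment #3: 2→9→5→0 push 5
augment #4: 2→6→4→3→0 push 2
max flow = 67; residual-reachable set from 2 gives S-side
cut edges (S→T): {(2,5), (3,0), (9,0), (9,5)} total cap 67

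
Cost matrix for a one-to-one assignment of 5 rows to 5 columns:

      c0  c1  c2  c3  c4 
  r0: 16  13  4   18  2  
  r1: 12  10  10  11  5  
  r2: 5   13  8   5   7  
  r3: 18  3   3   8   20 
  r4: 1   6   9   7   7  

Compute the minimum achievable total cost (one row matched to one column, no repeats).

optimal assignment: row0→col2 (cost 4), row1→col4 (cost 5), row2→col3 (cost 5), row3→col1 (cost 3), row4→col0 (cost 1)
total = 4 + 5 + 5 + 3 + 1 = 18

Minimum assignment cost: 18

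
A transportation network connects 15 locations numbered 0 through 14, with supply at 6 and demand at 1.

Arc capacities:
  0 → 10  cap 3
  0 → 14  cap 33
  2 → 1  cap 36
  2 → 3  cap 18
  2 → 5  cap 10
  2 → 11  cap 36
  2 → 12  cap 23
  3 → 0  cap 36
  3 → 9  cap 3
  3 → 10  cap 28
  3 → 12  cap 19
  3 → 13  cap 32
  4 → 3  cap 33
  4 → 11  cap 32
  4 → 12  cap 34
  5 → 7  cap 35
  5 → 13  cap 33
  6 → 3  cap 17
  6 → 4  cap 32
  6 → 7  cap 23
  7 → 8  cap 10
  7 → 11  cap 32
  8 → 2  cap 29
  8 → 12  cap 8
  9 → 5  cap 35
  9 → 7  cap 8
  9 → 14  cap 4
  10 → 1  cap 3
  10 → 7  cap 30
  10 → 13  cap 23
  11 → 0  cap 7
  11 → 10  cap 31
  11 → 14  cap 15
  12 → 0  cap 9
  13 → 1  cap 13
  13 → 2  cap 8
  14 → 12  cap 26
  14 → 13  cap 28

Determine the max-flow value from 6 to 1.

augment #1: 6→3→10→1 bottleneck 3, total now 3
augment #2: 6→3→13→1 bottleneck 13, total now 16
augment #3: 6→3→13→2→1 bottleneck 1, total now 17
augment #4: 6→7→8→2→1 bottleneck 10, total now 27
augment #5: 6→4→3→13→2→1 bottleneck 7, total now 34

Maximum flow value: 34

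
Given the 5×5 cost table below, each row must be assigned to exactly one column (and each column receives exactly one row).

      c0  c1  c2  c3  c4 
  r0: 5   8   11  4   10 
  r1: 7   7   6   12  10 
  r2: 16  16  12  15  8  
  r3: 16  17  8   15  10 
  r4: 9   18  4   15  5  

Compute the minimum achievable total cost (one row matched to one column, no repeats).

Minimum assignment cost: 36

optimal assignment: row0→col3 (cost 4), row1→col1 (cost 7), row2→col4 (cost 8), row3→col2 (cost 8), row4→col0 (cost 9)
total = 4 + 7 + 8 + 8 + 9 = 36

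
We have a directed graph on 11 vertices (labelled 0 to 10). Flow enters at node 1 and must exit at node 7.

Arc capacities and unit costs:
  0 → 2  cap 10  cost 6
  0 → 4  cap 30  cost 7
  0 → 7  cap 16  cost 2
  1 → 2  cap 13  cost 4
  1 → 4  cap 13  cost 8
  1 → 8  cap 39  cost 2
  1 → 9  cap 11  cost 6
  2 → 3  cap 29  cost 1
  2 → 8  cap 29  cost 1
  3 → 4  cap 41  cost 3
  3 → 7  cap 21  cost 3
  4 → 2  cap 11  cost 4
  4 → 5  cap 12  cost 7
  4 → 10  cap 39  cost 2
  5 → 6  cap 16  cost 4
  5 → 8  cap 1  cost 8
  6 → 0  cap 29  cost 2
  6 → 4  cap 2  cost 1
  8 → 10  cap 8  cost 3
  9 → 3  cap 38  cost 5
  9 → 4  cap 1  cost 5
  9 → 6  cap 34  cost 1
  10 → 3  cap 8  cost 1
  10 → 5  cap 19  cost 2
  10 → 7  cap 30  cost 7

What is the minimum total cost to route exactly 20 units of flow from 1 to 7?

shortest-cost path #1: 1→2→3→7 push 13 @ unit cost 8 (adds 104)
shortest-cost path #2: 1→8→10→3→7 push 7 @ unit cost 9 (adds 63)
total cost = 167

Minimum cost for 20 units: 167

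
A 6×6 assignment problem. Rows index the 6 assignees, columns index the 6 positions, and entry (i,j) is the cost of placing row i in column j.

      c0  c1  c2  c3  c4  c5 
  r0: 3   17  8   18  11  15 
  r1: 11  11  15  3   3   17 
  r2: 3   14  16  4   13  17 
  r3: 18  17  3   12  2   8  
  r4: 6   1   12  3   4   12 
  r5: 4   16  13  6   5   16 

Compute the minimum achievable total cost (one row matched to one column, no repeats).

one of 2 optimal assignments: row0→col2 (cost 8), row1→col3 (cost 3), row2→col0 (cost 3), row3→col5 (cost 8), row4→col1 (cost 1), row5→col4 (cost 5)
total = 8 + 3 + 3 + 8 + 1 + 5 = 28

Minimum assignment cost: 28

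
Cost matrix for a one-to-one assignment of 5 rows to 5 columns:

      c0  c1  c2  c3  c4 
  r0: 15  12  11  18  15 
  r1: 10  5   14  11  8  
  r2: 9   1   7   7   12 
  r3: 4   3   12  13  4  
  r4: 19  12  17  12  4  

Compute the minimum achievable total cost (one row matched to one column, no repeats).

one of 2 optimal assignments: row0→col2 (cost 11), row1→col1 (cost 5), row2→col3 (cost 7), row3→col0 (cost 4), row4→col4 (cost 4)
total = 11 + 5 + 7 + 4 + 4 = 31

Minimum assignment cost: 31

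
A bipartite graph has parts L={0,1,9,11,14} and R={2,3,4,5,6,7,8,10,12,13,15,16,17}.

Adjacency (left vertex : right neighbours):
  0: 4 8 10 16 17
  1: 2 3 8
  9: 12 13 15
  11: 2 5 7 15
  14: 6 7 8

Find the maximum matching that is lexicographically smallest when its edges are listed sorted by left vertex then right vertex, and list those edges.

Lex-smallest maximum matching: {(0,4), (1,2), (9,12), (11,5), (14,6)}

|M| = 5 (so the lex-smallest maximum matching has 5 edges)
process left vertices in ascending order; for each, take the smallest-labelled available neighbour that still permits 5 edges overall, or leave it unmatched if none does
lex-smallest matching: {0-4, 1-2, 9-12, 11-5, 14-6}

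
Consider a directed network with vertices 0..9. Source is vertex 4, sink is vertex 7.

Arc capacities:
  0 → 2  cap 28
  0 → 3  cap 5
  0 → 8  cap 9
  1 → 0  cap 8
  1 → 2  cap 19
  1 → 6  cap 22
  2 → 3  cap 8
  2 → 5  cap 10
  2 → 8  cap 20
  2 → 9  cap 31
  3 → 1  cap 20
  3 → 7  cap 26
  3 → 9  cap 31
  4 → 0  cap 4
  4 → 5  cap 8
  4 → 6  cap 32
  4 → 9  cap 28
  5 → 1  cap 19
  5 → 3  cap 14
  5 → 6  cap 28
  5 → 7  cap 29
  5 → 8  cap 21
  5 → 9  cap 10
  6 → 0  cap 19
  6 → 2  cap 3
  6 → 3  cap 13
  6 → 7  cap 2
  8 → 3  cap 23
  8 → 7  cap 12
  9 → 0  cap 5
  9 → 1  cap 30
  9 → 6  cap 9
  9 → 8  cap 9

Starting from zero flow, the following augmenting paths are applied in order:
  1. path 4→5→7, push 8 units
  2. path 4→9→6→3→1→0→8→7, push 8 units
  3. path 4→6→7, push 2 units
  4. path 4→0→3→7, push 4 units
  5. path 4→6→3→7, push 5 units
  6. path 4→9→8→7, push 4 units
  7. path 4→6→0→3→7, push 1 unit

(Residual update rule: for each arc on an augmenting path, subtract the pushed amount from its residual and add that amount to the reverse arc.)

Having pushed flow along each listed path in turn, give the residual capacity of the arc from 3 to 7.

after path 1 (4→5→7, push 8): res(3,7)=26
after path 2 (4→9→6→3→1→0→8→7, push 8): res(3,7)=26
after path 3 (4→6→7, push 2): res(3,7)=26
after path 4 (4→0→3→7, push 4): res(3,7)=22
after path 5 (4→6→3→7, push 5): res(3,7)=17
after path 6 (4→9→8→7, push 4): res(3,7)=17
after path 7 (4→6→0→3→7, push 1): res(3,7)=16

Residual capacity of (3,7): 16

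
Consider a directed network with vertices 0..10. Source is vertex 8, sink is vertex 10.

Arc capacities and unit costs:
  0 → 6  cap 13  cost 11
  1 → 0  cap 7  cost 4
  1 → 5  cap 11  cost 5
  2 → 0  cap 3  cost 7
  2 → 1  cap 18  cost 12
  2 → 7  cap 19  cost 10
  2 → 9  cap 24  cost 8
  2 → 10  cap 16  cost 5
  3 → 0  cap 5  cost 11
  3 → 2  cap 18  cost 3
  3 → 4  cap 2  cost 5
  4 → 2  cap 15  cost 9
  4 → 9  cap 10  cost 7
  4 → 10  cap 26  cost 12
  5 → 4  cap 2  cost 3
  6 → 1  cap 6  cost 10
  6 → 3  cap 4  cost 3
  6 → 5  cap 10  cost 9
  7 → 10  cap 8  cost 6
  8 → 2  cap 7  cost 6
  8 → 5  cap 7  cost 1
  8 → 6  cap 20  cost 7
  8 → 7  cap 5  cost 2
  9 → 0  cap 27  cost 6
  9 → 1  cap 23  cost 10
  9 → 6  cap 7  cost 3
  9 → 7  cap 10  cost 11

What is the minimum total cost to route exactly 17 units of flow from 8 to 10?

shortest-cost path #1: 8→7→10 push 5 @ unit cost 8 (adds 40)
shortest-cost path #2: 8→2→10 push 7 @ unit cost 11 (adds 77)
shortest-cost path #3: 8→5→4→10 push 2 @ unit cost 16 (adds 32)
shortest-cost path #4: 8→6→3→2→10 push 3 @ unit cost 18 (adds 54)
total cost = 203

Minimum cost for 17 units: 203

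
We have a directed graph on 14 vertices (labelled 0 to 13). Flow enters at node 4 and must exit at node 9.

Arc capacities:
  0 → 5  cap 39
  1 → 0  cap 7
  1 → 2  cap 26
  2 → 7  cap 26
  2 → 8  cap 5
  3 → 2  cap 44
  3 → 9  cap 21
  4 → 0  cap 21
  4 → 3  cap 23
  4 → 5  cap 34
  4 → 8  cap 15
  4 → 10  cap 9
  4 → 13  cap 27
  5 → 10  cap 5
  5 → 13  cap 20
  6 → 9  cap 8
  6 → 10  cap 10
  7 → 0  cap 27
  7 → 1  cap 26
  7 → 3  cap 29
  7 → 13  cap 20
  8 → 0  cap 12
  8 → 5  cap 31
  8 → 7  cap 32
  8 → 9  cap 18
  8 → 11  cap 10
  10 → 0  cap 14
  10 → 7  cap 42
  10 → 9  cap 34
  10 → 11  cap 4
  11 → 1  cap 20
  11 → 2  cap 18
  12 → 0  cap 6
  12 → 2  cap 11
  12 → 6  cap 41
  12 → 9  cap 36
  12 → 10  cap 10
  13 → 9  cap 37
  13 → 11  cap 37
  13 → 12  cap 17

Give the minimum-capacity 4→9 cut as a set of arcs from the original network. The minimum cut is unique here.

Min-cut arcs: {(4,3), (4,8), (4,10), (4,13), (5,10), (5,13)} (total capacity 99)

augment #1: 4→3→9 push 21
augment #2: 4→8→9 push 15
augment #3: 4→10→9 push 9
augment #4: 4→13→9 push 27
augment #5: 4→5→10→9 push 5
augment #6: 4→5→13→9 push 10
augment #7: 4→3→2→8→9 push 2
augment #8: 4→5→13→12→9 push 10
max flow = 99; residual-reachable set from 4 gives S-side
cut edges (S→T): {(4,3), (4,8), (4,10), (4,13), (5,10), (5,13)} total cap 99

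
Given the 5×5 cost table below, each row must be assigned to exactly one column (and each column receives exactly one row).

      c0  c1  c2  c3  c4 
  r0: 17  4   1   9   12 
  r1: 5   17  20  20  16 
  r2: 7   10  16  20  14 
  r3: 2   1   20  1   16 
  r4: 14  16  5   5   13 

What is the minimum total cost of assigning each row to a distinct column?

optimal assignment: row0→col2 (cost 1), row1→col0 (cost 5), row2→col4 (cost 14), row3→col1 (cost 1), row4→col3 (cost 5)
total = 1 + 5 + 14 + 1 + 5 = 26

Minimum assignment cost: 26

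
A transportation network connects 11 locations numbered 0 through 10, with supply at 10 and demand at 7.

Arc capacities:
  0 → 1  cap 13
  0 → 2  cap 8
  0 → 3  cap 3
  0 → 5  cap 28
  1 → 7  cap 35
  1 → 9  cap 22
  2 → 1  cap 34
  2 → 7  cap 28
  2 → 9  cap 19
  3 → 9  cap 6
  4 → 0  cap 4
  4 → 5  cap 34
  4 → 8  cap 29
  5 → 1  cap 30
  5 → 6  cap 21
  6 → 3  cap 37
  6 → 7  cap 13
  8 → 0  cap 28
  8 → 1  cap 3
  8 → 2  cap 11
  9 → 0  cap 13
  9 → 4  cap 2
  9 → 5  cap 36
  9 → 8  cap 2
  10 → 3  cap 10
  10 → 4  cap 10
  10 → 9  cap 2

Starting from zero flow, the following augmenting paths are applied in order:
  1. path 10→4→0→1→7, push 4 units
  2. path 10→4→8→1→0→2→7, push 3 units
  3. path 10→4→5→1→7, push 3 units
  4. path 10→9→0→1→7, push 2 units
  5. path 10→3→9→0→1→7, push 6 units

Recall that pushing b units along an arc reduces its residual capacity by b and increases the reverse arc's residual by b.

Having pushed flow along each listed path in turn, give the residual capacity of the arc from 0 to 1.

Residual capacity of (0,1): 4

after path 1 (10→4→0→1→7, push 4): res(0,1)=9
after path 2 (10→4→8→1→0→2→7, push 3): res(0,1)=12
after path 3 (10→4→5→1→7, push 3): res(0,1)=12
after path 4 (10→9→0→1→7, push 2): res(0,1)=10
after path 5 (10→3→9→0→1→7, push 6): res(0,1)=4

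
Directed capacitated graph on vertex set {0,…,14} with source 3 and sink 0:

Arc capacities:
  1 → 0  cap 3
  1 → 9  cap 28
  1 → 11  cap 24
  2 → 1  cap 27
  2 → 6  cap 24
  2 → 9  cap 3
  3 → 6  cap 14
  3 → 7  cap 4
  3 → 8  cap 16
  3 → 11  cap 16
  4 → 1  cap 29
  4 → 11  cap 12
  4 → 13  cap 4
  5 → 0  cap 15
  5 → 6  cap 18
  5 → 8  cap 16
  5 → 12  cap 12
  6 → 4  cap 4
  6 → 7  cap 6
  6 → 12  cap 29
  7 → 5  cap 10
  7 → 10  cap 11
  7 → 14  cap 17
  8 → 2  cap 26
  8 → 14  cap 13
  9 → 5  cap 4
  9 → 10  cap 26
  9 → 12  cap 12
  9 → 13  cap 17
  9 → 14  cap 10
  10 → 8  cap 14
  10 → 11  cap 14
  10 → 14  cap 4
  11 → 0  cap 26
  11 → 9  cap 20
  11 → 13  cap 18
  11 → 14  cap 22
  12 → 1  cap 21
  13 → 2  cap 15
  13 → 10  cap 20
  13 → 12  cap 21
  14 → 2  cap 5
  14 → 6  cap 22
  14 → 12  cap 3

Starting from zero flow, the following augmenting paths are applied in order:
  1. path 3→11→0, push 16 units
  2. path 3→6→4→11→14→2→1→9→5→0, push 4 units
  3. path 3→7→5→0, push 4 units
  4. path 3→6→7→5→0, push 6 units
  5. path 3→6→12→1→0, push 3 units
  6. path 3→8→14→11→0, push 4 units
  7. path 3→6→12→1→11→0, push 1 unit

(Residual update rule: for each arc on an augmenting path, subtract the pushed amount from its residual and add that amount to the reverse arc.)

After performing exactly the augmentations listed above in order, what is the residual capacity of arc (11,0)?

Residual capacity of (11,0): 5

after path 1 (3→11→0, push 16): res(11,0)=10
after path 2 (3→6→4→11→14→2→1→9→5→0, push 4): res(11,0)=10
after path 3 (3→7→5→0, push 4): res(11,0)=10
after path 4 (3→6→7→5→0, push 6): res(11,0)=10
after path 5 (3→6→12→1→0, push 3): res(11,0)=10
after path 6 (3→8→14→11→0, push 4): res(11,0)=6
after path 7 (3→6→12→1→11→0, push 1): res(11,0)=5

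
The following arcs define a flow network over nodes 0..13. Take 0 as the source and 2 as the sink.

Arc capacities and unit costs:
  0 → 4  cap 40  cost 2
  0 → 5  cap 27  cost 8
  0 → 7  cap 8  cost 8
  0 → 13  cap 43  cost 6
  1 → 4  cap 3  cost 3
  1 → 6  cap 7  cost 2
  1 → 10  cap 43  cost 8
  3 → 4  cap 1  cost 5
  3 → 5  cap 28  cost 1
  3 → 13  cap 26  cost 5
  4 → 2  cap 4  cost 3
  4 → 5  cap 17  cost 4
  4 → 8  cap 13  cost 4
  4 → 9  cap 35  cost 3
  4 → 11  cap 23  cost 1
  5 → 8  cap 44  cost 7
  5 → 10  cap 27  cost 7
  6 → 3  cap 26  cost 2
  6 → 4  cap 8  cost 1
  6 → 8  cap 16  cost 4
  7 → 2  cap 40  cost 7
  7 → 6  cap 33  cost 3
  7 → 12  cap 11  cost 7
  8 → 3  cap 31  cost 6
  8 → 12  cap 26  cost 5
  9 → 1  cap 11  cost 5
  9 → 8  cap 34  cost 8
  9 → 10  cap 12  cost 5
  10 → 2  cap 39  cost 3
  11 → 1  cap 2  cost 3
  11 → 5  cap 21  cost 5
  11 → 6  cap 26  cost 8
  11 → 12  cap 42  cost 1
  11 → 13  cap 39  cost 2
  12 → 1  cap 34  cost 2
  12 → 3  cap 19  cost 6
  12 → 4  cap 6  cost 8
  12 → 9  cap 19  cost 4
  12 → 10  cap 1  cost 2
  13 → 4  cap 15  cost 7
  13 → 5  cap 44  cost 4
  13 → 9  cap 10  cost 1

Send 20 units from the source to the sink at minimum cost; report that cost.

shortest-cost path #1: 0→4→2 push 4 @ unit cost 5 (adds 20)
shortest-cost path #2: 0→4→11→12→10→2 push 1 @ unit cost 9 (adds 9)
shortest-cost path #3: 0→4→9→10→2 push 12 @ unit cost 13 (adds 156)
shortest-cost path #4: 0→7→2 push 3 @ unit cost 15 (adds 45)
total cost = 230

Minimum cost for 20 units: 230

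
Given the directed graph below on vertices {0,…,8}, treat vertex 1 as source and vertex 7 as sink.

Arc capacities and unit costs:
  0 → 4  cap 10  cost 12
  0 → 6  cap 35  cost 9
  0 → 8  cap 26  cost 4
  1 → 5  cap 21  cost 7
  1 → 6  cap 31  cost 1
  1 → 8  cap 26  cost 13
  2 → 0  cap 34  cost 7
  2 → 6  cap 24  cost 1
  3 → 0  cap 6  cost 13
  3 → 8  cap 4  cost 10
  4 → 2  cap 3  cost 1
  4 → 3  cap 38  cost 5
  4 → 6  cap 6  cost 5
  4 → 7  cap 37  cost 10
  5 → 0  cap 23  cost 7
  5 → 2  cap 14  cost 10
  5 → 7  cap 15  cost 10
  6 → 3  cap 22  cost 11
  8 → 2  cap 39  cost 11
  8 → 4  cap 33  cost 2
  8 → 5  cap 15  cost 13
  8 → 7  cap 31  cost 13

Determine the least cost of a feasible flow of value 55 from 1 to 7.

Minimum cost for 55 units: 1392

shortest-cost path #1: 1→5→7 push 15 @ unit cost 17 (adds 255)
shortest-cost path #2: 1→8→4→7 push 26 @ unit cost 25 (adds 650)
shortest-cost path #3: 1→5→0→8→4→7 push 6 @ unit cost 30 (adds 180)
shortest-cost path #4: 1→6→3→8→4→7 push 1 @ unit cost 34 (adds 34)
shortest-cost path #5: 1→6→3→8→7 push 3 @ unit cost 35 (adds 105)
shortest-cost path #6: 1→6→3→0→8→7 push 4 @ unit cost 42 (adds 168)
total cost = 1392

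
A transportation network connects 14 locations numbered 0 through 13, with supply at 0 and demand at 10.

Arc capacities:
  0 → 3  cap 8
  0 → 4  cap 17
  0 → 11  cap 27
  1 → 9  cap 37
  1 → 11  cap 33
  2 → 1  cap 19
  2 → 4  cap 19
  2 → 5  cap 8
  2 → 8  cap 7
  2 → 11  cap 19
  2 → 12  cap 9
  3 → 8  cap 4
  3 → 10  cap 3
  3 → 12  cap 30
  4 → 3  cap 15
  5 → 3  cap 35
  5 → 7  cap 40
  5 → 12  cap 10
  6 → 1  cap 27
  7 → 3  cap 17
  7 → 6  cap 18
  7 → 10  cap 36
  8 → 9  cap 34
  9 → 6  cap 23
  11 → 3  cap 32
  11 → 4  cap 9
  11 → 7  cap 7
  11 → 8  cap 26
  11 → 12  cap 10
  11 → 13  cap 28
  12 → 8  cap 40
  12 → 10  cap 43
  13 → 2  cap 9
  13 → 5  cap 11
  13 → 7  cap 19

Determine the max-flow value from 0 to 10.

Maximum flow value: 50

augment #1: 0→3→10 bottleneck 3, total now 3
augment #2: 0→3→12→10 bottleneck 5, total now 8
augment #3: 0→11→7→10 bottleneck 7, total now 15
augment #4: 0→11→12→10 bottleneck 10, total now 25
augment #5: 0→4→3→12→10 bottleneck 15, total now 40
augment #6: 0→11→3→12→10 bottleneck 10, total now 50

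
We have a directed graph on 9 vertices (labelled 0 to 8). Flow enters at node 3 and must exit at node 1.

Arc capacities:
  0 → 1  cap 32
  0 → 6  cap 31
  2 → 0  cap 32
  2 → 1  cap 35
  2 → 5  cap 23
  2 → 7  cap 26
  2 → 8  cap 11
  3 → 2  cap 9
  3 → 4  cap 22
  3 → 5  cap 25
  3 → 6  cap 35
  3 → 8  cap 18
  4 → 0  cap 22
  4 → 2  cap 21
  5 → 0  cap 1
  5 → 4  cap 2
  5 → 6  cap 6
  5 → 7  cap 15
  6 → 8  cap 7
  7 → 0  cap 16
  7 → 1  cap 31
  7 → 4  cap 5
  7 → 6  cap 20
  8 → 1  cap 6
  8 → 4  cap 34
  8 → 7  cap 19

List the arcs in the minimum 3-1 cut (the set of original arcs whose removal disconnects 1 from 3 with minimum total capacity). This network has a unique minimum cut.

augment #1: 3→2→1 push 9
augment #2: 3→8→1 push 6
augment #3: 3→4→0→1 push 22
augment #4: 3→5→0→1 push 1
augment #5: 3→5→7→1 push 15
augment #6: 3→8→7→1 push 12
augment #7: 3→5→4→2→1 push 2
augment #8: 3→6→8→7→1 push 4
augment #9: 3→6→8→4→2→1 push 3
max flow = 74; residual-reachable set from 3 gives S-side
cut edges (S→T): {(3,2), (3,4), (3,8), (5,0), (5,4), (5,7), (6,8)} total cap 74

Min-cut arcs: {(3,2), (3,4), (3,8), (5,0), (5,4), (5,7), (6,8)} (total capacity 74)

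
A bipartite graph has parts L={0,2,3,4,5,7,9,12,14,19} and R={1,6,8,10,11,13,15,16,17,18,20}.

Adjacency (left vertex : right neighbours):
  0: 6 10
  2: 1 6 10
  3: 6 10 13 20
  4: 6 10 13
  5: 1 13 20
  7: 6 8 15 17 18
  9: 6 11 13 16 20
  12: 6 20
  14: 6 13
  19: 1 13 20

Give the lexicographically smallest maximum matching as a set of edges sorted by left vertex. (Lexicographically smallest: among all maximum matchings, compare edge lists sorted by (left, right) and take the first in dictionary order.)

Lex-smallest maximum matching: {(0,6), (2,1), (3,10), (4,13), (5,20), (7,8), (9,11)}

|M| = 7 (so the lex-smallest maximum matching has 7 edges)
process left vertices in ascending order; for each, take the smallest-labelled available neighbour that still permits 7 edges overall, or leave it unmatched if none does
lex-smallest matching: {0-6, 2-1, 3-10, 4-13, 5-20, 7-8, 9-11}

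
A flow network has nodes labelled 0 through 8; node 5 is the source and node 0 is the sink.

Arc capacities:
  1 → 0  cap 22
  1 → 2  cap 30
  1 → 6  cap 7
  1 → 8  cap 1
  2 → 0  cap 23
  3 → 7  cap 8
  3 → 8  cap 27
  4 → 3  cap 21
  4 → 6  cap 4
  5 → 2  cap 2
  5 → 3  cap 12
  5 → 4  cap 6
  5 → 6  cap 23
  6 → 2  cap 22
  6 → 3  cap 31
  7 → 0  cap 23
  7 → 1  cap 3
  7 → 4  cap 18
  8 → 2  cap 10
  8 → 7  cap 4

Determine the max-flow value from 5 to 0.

augment #1: 5→2→0 bottleneck 2, total now 2
augment #2: 5→3→7→0 bottleneck 8, total now 10
augment #3: 5→6→2→0 bottleneck 21, total now 31
augment #4: 5→3→8→7→0 bottleneck 4, total now 35

Maximum flow value: 35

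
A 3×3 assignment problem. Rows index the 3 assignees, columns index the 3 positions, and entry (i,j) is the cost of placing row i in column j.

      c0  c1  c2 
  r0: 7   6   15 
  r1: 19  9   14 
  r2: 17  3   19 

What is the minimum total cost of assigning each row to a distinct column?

optimal assignment: row0→col0 (cost 7), row1→col2 (cost 14), row2→col1 (cost 3)
total = 7 + 14 + 3 = 24

Minimum assignment cost: 24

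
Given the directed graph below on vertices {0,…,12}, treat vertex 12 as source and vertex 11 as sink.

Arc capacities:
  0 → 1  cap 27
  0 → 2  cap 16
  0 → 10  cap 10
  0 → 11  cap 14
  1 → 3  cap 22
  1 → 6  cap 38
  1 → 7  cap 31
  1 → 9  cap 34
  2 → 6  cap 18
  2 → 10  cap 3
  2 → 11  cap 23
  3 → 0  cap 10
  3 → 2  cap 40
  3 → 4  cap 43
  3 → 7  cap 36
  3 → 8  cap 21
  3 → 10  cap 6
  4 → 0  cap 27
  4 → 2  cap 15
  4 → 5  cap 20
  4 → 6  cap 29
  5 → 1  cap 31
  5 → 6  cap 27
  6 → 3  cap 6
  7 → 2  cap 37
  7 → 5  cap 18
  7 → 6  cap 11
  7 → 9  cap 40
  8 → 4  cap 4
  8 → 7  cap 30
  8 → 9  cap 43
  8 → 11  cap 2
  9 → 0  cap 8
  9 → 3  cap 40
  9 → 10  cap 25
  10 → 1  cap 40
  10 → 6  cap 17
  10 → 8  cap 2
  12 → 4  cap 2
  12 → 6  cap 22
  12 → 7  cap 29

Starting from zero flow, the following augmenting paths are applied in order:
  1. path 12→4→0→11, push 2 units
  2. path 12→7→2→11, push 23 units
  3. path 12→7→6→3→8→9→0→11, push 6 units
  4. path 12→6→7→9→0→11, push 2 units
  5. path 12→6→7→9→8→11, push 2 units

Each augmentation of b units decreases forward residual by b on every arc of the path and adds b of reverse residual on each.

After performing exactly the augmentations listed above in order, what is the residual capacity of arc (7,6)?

after path 1 (12→4→0→11, push 2): res(7,6)=11
after path 2 (12→7→2→11, push 23): res(7,6)=11
after path 3 (12→7→6→3→8→9→0→11, push 6): res(7,6)=5
after path 4 (12→6→7→9→0→11, push 2): res(7,6)=7
after path 5 (12→6→7→9→8→11, push 2): res(7,6)=9

Residual capacity of (7,6): 9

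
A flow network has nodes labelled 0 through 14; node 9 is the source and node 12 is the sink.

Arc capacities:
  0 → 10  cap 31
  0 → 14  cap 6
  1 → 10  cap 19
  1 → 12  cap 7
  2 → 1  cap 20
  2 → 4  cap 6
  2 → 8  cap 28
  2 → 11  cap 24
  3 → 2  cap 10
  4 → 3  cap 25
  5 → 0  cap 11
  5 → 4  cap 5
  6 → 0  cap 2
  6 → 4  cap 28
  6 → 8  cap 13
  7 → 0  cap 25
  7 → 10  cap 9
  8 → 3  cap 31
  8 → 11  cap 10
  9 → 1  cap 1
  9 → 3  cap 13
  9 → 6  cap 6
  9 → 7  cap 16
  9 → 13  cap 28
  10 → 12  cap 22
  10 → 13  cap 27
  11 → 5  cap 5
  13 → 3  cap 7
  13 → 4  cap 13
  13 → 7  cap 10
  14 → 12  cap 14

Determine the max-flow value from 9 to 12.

Maximum flow value: 35

augment #1: 9→1→12 bottleneck 1, total now 1
augment #2: 9→7→10→12 bottleneck 9, total now 10
augment #3: 9→3→2→1→12 bottleneck 6, total now 16
augment #4: 9→6→0→10→12 bottleneck 2, total now 18
augment #5: 9→7→0→10→12 bottleneck 7, total now 25
augment #6: 9→3→2→1→10→12 bottleneck 4, total now 29
augment #7: 9→13→7→0→14→12 bottleneck 6, total now 35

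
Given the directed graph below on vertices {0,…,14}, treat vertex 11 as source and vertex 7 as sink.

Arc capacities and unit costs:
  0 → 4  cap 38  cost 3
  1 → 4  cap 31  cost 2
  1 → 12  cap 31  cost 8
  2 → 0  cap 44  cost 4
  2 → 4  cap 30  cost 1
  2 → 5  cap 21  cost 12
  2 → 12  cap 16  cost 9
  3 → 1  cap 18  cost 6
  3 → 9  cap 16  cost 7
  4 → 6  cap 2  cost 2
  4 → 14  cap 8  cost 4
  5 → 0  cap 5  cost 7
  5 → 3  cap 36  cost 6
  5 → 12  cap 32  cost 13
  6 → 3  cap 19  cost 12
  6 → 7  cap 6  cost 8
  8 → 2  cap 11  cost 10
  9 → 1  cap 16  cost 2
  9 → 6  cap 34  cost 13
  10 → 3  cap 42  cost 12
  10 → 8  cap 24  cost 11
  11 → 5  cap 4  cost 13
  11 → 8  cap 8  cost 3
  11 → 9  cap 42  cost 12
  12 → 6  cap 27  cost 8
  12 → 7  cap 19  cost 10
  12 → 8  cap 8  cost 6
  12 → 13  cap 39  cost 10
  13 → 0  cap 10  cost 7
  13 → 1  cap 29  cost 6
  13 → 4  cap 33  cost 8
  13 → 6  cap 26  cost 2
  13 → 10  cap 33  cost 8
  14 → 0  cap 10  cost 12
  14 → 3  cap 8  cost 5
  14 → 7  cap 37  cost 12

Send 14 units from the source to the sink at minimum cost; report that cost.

Minimum cost for 14 units: 420

shortest-cost path #1: 11→8→2→4→6→7 push 2 @ unit cost 24 (adds 48)
shortest-cost path #2: 11→8→2→4→14→7 push 6 @ unit cost 30 (adds 180)
shortest-cost path #3: 11→9→1→12→7 push 6 @ unit cost 32 (adds 192)
total cost = 420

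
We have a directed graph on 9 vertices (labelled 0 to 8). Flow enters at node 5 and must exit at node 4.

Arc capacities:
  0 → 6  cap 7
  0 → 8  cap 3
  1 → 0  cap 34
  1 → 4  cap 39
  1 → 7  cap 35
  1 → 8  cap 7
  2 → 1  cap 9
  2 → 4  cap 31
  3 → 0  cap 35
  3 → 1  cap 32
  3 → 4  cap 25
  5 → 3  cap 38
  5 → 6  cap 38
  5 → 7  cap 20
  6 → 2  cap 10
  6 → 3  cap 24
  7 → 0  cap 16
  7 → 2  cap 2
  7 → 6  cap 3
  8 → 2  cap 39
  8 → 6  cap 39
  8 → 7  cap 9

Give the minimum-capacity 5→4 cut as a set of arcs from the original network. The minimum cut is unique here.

augment #1: 5→3→4 push 25
augment #2: 5→3→1→4 push 13
augment #3: 5→6→2→4 push 10
augment #4: 5→7→2→4 push 2
augment #5: 5→6→3→1→4 push 19
augment #6: 5→7→0→8→2→4 push 3
max flow = 72; residual-reachable set from 5 gives S-side
cut edges (S→T): {(0,8), (3,1), (3,4), (6,2), (7,2)} total cap 72

Min-cut arcs: {(0,8), (3,1), (3,4), (6,2), (7,2)} (total capacity 72)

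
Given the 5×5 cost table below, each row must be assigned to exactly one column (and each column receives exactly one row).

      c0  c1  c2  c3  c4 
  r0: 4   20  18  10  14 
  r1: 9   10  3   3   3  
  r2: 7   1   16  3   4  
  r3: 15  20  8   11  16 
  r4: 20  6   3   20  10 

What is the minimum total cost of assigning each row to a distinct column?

optimal assignment: row0→col0 (cost 4), row1→col4 (cost 3), row2→col1 (cost 1), row3→col3 (cost 11), row4→col2 (cost 3)
total = 4 + 3 + 1 + 11 + 3 = 22

Minimum assignment cost: 22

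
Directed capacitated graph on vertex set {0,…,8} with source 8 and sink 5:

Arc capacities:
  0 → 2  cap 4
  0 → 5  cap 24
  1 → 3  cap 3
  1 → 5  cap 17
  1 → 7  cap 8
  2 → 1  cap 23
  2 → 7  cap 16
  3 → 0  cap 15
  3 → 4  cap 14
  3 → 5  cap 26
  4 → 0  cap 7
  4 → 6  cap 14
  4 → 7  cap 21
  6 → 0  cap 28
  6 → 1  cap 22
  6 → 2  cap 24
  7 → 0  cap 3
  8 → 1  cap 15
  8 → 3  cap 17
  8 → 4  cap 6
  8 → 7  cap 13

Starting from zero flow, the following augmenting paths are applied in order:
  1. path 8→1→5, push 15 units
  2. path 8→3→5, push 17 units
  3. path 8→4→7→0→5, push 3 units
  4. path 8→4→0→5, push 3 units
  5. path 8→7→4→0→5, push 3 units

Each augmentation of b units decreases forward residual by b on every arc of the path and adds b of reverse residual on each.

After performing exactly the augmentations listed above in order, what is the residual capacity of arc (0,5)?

after path 1 (8→1→5, push 15): res(0,5)=24
after path 2 (8→3→5, push 17): res(0,5)=24
after path 3 (8→4→7→0→5, push 3): res(0,5)=21
after path 4 (8→4→0→5, push 3): res(0,5)=18
after path 5 (8→7→4→0→5, push 3): res(0,5)=15

Residual capacity of (0,5): 15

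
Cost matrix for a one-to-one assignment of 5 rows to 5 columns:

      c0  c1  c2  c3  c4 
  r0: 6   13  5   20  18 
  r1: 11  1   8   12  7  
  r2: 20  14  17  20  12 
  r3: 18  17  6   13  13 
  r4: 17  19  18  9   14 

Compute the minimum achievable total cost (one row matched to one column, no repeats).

optimal assignment: row0→col0 (cost 6), row1→col1 (cost 1), row2→col4 (cost 12), row3→col2 (cost 6), row4→col3 (cost 9)
total = 6 + 1 + 12 + 6 + 9 = 34

Minimum assignment cost: 34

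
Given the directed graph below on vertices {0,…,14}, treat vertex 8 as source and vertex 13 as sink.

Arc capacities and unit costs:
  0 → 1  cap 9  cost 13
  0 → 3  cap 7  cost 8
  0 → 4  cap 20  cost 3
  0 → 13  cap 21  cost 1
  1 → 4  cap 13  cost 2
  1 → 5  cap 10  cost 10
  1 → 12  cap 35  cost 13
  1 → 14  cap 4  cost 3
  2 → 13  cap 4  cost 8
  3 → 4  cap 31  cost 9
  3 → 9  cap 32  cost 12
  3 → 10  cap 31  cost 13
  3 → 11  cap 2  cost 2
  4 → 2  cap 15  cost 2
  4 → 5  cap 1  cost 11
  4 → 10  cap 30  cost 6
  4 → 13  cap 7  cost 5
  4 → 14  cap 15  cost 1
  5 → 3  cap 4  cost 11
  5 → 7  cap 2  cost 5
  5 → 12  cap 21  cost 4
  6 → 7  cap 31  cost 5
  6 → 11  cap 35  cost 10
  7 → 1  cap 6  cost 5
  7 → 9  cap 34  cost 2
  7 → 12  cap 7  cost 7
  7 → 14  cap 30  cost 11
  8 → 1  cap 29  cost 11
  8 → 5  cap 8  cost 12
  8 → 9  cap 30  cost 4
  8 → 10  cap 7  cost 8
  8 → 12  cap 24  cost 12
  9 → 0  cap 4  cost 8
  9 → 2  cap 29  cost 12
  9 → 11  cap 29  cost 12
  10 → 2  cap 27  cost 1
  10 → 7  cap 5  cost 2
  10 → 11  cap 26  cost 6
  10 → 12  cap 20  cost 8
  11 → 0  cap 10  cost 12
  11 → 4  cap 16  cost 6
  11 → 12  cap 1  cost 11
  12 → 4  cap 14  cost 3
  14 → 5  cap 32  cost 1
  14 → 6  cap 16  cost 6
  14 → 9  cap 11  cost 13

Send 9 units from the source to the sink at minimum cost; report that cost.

shortest-cost path #1: 8→9→0→13 push 4 @ unit cost 13 (adds 52)
shortest-cost path #2: 8→10→2→13 push 4 @ unit cost 17 (adds 68)
shortest-cost path #3: 8→1→4→13 push 1 @ unit cost 18 (adds 18)
total cost = 138

Minimum cost for 9 units: 138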